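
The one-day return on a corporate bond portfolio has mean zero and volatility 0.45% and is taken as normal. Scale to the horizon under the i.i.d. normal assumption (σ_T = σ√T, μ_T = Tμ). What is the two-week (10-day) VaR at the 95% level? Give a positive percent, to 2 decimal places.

2.34%

At 95%, z = 1.645.
σ_{10d} = 0.45% × √10 = 1.423%.
VaR = 1.645 × 1.423% = 2.341%.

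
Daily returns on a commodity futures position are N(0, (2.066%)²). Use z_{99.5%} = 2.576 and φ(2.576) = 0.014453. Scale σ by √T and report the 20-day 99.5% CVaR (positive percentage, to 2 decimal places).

26.71%

σ_{20d} = 2.066% × √20 = 9.239%.
ES multiplier = φ(z)/(1−α) = 0.014453/0.005 = 2.891.
ES = 9.239% × 2.891 = 26.710%.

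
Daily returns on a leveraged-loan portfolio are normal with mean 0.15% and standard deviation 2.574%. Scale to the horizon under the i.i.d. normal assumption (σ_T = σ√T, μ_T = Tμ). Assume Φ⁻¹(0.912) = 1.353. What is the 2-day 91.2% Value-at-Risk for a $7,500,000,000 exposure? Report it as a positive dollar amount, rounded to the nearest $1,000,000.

$347,000,000

σ_{2d} = 2.574% × √2 = 3.640%; μ_{2d} = 2 × 0.15% = 0.300%.
VaR = −(0.300%) + 1.353 × 3.640% = 4.625%.
On $7,500,000,000: 0.04625 × $7,500,000,000 = $346,875,000.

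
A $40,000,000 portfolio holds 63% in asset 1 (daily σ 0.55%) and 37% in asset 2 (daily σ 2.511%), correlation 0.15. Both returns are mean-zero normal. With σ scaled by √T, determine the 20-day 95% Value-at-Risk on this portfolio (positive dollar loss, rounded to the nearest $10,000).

σ_p = √(0.63²·0.55² + 0.37²·2.511² + 2·0.15·0.63·0.37·0.55·2.511) = 1.039%.
σ_{20d} = 1.039% × √20 = 4.647%.
z(95%) = 1.645.
VaR = 1.645 × 4.647% = 7.644%; on $40,000,000 that is $3,057,600.

$3,060,000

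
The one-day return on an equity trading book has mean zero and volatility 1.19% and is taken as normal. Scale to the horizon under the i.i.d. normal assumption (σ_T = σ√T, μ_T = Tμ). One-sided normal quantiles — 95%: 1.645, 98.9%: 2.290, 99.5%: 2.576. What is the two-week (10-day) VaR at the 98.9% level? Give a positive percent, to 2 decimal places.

8.62%

σ_{10d} = 1.19% × √10 = 3.763%.
VaR = 2.290 × 3.763% = 8.617%.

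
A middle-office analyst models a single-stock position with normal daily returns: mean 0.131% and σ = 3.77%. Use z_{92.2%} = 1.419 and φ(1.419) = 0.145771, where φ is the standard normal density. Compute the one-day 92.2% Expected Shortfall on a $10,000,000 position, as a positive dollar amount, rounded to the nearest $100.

Tail multiplier: φ(z)/(1−α) = 0.145771 / 0.078 = 1.869.
ES = −(0.131%) + 3.77% × 1.869 = 6.915%.
On $10,000,000: 0.06915 × $10,000,000 = $691,500.

$691,500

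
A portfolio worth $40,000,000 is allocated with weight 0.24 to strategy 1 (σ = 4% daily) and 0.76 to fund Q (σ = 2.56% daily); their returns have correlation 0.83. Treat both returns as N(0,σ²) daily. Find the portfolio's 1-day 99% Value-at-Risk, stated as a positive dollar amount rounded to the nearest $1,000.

σ_p² = 0.24²·4² + 0.76²·2.56² + 2·0.83·0.24·0.76·4·2.56 = 7.8075 (%²).
σ_p = √7.8075 = 2.794%.
At 99%, z = 2.326.
VaR = 2.326 × 2.794% = 6.499%; on $40,000,000 that is $2,599,600.

$2,600,000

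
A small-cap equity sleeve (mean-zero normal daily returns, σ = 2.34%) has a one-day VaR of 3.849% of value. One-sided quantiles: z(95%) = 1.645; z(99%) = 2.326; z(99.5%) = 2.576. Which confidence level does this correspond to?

95%

Implied z = VaR/σ = 3.849 / 2.34 = 1.645.
This matches z(95%) = 1.645.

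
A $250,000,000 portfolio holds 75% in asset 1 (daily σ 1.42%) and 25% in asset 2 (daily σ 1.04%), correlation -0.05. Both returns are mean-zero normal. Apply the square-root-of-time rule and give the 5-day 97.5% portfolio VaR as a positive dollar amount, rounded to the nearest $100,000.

σ_p = √(0.75²·1.42² + 0.25²·1.04² + 2·-0.05·0.75·0.25·1.42·1.04) = 1.084%.
σ_{5d} = 1.084% × √5 = 2.424%.
z(97.5%) = 1.960.
VaR = 1.960 × 2.424% = 4.751%; on $250,000,000 that is $11,877,500.

$11,900,000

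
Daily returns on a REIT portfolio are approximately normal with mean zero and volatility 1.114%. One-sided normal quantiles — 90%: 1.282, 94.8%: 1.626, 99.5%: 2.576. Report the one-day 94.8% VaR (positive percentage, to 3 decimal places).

VaR = z·σ = 1.626 × 1.114% = 1.811%.

1.811%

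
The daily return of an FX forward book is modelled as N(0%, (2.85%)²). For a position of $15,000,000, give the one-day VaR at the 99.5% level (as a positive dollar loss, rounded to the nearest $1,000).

$1,101,000

At 99.5% one-sided, z = 2.576.
VaR = z·σ = 2.576 × 2.85% = 7.342%.
On $15,000,000: 0.07342 × $15,000,000 = $1,101,300.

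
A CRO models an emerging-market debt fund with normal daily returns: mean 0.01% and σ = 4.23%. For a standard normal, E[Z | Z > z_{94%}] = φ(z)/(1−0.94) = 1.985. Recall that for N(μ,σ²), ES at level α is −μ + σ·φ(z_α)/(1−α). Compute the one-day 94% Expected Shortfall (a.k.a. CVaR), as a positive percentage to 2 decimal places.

ES = −(0.01%) + 4.23% × 1.985 = 8.387%.

8.39%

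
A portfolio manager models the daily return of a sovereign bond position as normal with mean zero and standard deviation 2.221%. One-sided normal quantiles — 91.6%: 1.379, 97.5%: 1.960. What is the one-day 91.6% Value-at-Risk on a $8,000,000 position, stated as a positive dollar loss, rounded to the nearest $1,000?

VaR = z·σ = 1.379 × 2.221% = 3.063%.
On $8,000,000: 0.03063 × $8,000,000 = $245,040.

$245,000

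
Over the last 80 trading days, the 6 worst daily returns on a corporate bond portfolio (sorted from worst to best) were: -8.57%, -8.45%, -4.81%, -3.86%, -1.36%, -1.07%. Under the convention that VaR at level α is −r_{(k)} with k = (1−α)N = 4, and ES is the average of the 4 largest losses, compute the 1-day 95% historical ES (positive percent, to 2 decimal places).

The 4 worst returns sum to -25.69%.
ES = −(-25.69%) / 4 = 6.4225% ≈ 6.42%.

6.42%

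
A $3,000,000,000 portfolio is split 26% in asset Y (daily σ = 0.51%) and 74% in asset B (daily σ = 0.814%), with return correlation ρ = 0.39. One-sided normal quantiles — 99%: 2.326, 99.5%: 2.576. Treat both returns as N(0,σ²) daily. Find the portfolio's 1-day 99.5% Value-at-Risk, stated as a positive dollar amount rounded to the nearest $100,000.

$51,400,000

σ_p² = 0.26²·0.51² + 0.74²·0.814² + 2·0.39·0.26·0.74·0.51·0.814 = 0.4427 (%²).
σ_p = √0.4427 = 0.665%.
VaR = 2.576 × 0.665% = 1.713%; on $3,000,000,000 that is $51,390,000.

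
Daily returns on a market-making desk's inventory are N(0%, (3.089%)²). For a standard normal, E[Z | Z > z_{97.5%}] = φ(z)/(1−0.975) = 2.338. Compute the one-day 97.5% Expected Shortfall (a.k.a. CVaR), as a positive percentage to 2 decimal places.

7.22%

ES = 3.089% × 2.338 = 7.222%.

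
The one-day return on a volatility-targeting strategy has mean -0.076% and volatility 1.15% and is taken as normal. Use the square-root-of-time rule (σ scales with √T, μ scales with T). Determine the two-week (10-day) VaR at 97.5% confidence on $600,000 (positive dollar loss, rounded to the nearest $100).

At 97.5%, z = 1.960.
σ_{10d} = 1.15% × √10 = 3.637%; μ_{10d} = 10 × -0.076% = -0.760%.
VaR = −(-0.760%) + 1.960 × 3.637% = 7.889%.
On $600,000: 0.07889 × $600,000 = $47,334.

$47,300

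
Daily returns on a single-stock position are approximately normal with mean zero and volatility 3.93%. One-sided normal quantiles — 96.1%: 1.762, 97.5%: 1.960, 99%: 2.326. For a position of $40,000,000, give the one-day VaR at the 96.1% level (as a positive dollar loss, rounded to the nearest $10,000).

VaR = z·σ = 1.762 × 3.93% = 6.925%.
On $40,000,000: 0.06925 × $40,000,000 = $2,770,000.

$2,770,000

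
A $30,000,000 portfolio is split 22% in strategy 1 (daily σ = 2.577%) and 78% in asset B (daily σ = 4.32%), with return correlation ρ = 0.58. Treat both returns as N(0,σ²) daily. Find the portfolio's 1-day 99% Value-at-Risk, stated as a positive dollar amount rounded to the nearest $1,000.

$2,601,000

σ_p² = 0.22²·2.577² + 0.78²·4.32² + 2·0.58·0.22·0.78·2.577·4.32 = 13.8916 (%²).
σ_p = √13.8916 = 3.727%.
At 99%, z = 2.326.
VaR = 2.326 × 3.727% = 8.669%; on $30,000,000 that is $2,600,700.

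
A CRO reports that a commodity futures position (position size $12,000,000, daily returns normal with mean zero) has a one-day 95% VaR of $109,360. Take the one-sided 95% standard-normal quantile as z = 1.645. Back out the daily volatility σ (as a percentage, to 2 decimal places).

VaR as a fraction: $109,360 / $12,000,000 = 0.911%.
σ = VaR / z = 0.911% / 1.645 = 0.554%.

0.55%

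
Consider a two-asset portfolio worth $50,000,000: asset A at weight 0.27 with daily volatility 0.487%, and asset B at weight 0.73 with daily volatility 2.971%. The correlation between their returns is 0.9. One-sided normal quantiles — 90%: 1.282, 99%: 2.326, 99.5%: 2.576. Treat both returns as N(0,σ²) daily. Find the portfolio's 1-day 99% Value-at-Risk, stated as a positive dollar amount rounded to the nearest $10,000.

$2,660,000

σ_p² = 0.27²·0.487² + 0.73²·2.971² + 2·0.9·0.27·0.73·0.487·2.971 = 5.2344 (%²).
σ_p = √5.2344 = 2.288%.
VaR = 2.326 × 2.288% = 5.322%; on $50,000,000 that is $2,661,000.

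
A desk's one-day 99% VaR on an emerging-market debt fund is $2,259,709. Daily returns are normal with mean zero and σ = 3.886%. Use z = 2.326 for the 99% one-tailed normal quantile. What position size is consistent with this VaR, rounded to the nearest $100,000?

$25,000,000

VaR as a fraction of value: z·σ = 2.326 × 3.886% = 9.03884%.
Position = $2,259,709 / 0.0903884 = $25,000,000.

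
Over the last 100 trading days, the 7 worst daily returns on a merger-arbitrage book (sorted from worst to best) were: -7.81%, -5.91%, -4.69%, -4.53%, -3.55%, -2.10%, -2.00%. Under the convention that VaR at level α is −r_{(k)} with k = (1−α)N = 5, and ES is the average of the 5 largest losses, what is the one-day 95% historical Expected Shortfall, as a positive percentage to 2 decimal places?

The 5 worst returns sum to -26.49%.
ES = −(-26.49%) / 5 = 5.298% ≈ 5.30%.

5.30%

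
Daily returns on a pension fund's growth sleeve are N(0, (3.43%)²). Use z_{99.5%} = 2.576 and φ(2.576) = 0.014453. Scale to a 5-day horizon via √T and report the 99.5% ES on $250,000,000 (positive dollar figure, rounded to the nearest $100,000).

$55,400,000

σ_{5d} = 3.43% × √5 = 7.670%.
ES multiplier = φ(z)/(1−α) = 0.014453/0.005 = 2.891.
ES = 7.670% × 2.891 = 22.174%; on $250,000,000: $55,435,000.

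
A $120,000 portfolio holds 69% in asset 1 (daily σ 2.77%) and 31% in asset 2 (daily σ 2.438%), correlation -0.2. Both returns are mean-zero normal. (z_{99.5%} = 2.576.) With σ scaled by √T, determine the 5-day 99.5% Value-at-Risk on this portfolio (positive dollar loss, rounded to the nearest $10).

$13,200

σ_p = √(0.69²·2.77² + 0.31²·2.438² + 2·-0.2·0.69·0.31·2.77·2.438) = 1.910%.
σ_{5d} = 1.910% × √5 = 4.271%.
VaR = 2.576 × 4.271% = 11.002%; on $120,000 that is $13,202.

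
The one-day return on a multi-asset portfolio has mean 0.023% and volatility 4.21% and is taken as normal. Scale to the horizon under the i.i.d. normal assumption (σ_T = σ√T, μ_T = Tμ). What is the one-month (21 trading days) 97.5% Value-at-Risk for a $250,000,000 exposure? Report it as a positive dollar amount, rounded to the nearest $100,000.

At 97.5%, z = 1.960.
σ_{21d} = 4.21% × √21 = 19.293%; μ_{21d} = 21 × 0.023% = 0.483%.
VaR = −(0.483%) + 1.960 × 19.293% = 37.331%.
On $250,000,000: 0.37331 × $250,000,000 = $93,327,500.

$93,300,000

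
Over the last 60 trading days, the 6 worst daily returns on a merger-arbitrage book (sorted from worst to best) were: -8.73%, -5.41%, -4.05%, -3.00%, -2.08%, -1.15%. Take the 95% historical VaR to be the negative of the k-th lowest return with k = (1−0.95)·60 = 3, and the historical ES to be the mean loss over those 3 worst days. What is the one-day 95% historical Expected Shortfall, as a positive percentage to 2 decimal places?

The 3 worst returns sum to -18.19%.
ES = −(-18.19%) / 3 = 6.0633…% ≈ 6.06%.

6.06%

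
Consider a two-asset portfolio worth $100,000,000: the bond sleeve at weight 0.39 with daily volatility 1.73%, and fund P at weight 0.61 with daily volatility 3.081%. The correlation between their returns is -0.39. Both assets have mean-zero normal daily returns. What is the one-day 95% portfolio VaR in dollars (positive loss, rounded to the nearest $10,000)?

σ_p² = 0.39²·1.73² + 0.61²·3.081² + 2·-0.39·0.39·0.61·1.73·3.081 = 2.9983 (%²).
σ_p = √2.9983 = 1.732%.
At 95%, z = 1.645.
VaR = 1.645 × 1.732% = 2.849%; on $100,000,000 that is $2,849,000.

$2,850,000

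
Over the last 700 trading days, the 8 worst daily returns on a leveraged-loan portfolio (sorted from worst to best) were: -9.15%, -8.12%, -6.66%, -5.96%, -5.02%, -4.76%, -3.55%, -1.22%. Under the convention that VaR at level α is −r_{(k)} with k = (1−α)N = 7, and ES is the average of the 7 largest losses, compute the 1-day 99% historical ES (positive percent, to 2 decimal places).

6.17%

The 7 worst returns sum to -43.22%.
ES = −(-43.22%) / 7 = 6.1742…% ≈ 6.17%.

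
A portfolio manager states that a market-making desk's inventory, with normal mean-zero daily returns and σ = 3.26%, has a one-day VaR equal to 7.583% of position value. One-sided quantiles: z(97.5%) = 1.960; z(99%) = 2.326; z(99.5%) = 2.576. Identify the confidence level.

99%

Implied z = VaR/σ = 7.583 / 3.26 = 2.326.
This matches z(99%) = 2.326.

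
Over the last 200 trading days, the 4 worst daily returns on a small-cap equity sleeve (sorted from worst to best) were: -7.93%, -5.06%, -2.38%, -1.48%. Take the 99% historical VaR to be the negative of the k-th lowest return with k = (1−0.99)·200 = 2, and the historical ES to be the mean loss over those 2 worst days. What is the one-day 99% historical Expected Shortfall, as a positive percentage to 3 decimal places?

6.495%

The 2 worst returns sum to -12.99%.
ES = −(-12.99%) / 2 = 6.495%.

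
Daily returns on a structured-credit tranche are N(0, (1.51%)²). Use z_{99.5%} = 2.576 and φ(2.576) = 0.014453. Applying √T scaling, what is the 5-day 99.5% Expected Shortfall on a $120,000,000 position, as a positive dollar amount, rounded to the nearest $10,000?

σ_{5d} = 1.51% × √5 = 3.376%.
ES multiplier = φ(z)/(1−α) = 0.014453/0.005 = 2.891.
ES = 3.376% × 2.891 = 9.760%; on $120,000,000: $11,712,000.

$11,710,000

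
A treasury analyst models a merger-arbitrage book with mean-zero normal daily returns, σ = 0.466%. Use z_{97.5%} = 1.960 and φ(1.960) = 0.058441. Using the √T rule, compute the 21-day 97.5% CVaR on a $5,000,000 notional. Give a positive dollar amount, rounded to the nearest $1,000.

σ_{21d} = 0.466% × √21 = 2.135%.
ES multiplier = φ(z)/(1−α) = 0.058441/0.025 = 2.338.
ES = 2.135% × 2.338 = 4.992%; on $5,000,000: $249,600.

$250,000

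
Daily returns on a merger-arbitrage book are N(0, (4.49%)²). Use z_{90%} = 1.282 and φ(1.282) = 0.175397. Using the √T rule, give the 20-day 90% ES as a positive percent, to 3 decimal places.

35.220%

σ_{20d} = 4.49% × √20 = 20.080%.
ES multiplier = φ(z)/(1−α) = 0.175397/0.1 = 1.754.
ES = 20.080% × 1.754 = 35.220%.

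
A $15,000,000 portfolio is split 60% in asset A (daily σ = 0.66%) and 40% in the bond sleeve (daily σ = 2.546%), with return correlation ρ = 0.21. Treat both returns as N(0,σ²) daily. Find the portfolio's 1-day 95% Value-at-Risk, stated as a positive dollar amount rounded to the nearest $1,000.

σ_p² = 0.6²·0.66² + 0.4²·2.546² + 2·0.21·0.6·0.4·0.66·2.546 = 1.3633 (%²).
σ_p = √1.3633 = 1.168%.
At 95%, z = 1.645.
VaR = 1.645 × 1.168% = 1.921%; on $15,000,000 that is $288,150.

$288,000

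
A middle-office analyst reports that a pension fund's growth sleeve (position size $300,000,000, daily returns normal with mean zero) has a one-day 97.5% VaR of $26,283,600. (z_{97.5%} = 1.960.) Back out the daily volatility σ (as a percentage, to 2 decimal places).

VaR as a fraction: $26,283,600 / $300,000,000 = 8.761%.
σ = VaR / z = 8.761% / 1.960 = 4.470%.

4.47%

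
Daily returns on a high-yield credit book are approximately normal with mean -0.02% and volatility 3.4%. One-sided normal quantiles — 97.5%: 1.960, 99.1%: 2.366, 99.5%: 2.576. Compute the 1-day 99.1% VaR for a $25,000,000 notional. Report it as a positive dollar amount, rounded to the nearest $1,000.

$2,016,000

VaR = −μ + z·σ = −(-0.02%) + 2.366 × 3.4% = 8.064%.
On $25,000,000: 0.08064 × $25,000,000 = $2,016,000.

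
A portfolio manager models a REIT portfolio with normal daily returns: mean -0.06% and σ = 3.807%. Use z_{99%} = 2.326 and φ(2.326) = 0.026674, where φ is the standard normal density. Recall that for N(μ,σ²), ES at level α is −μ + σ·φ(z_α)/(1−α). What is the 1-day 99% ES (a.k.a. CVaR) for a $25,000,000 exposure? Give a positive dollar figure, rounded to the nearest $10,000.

Tail multiplier: φ(z)/(1−α) = 0.026674 / 0.01 = 2.667.
ES = −(-0.06%) + 3.807% × 2.667 = 10.213%.
On $25,000,000: 0.10213 × $25,000,000 = $2,553,250.

$2,550,000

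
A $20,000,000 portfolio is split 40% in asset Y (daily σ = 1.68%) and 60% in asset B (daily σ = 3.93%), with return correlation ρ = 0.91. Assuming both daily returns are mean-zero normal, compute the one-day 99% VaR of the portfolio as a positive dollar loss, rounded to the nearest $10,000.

$1,390,000

σ_p² = 0.4²·1.68² + 0.6²·3.93² + 2·0.91·0.4·0.6·1.68·3.93 = 8.8957 (%²).
σ_p = √8.8957 = 2.983%.
At 99%, z = 2.326.
VaR = 2.326 × 2.983% = 6.938%; on $20,000,000 that is $1,387,600.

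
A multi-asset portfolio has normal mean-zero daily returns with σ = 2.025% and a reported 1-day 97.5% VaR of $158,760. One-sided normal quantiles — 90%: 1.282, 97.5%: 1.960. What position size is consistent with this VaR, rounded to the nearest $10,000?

VaR as a fraction of value: z·σ = 1.960 × 2.025% = 3.969%.
Position = $158,760 / 0.03969 = $4,000,000.

$4,000,000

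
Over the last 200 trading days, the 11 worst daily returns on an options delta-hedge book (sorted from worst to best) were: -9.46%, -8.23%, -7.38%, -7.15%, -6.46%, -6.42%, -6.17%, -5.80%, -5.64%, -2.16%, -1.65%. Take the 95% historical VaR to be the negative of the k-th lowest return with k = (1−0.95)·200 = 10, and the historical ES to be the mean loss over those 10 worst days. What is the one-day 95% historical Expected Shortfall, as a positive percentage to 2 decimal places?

The 10 worst returns sum to -64.87%.
ES = −(-64.87%) / 10 = 6.487% ≈ 6.49%.

6.49%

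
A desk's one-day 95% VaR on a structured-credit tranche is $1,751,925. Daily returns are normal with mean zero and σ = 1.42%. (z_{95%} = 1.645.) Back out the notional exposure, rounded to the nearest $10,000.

$75,000,000

VaR as a fraction of value: z·σ = 1.645 × 1.42% = 2.3359%.
Position = $1,751,925 / 0.023359 = $75,000,000.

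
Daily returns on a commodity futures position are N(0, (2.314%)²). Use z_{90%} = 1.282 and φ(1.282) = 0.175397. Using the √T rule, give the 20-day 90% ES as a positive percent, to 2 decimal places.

18.15%

σ_{20d} = 2.314% × √20 = 10.349%.
ES multiplier = φ(z)/(1−α) = 0.175397/0.1 = 1.754.
ES = 10.349% × 1.754 = 18.152%.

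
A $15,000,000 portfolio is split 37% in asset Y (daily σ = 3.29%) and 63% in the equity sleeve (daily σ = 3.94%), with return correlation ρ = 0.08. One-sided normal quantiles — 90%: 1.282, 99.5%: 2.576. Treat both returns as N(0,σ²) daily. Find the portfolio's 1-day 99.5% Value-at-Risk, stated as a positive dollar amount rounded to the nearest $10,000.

σ_p² = 0.37²·3.29² + 0.63²·3.94² + 2·0.08·0.37·0.63·3.29·3.94 = 8.1266 (%²).
σ_p = √8.1266 = 2.851%.
VaR = 2.576 × 2.851% = 7.344%; on $15,000,000 that is $1,101,600.

$1,100,000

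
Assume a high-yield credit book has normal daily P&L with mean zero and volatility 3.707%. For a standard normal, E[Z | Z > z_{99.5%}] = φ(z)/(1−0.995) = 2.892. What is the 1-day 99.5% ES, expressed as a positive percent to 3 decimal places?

10.721%

ES = 3.707% × 2.892 = 10.721%.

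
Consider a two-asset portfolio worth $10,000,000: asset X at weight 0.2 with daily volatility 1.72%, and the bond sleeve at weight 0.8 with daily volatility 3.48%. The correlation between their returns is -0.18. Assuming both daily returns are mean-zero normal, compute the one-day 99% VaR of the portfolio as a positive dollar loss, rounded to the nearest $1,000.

$638,000

σ_p² = 0.2²·1.72² + 0.8²·3.48² + 2·-0.18·0.2·0.8·1.72·3.48 = 7.5242 (%²).
σ_p = √7.5242 = 2.743%.
At 99%, z = 2.326.
VaR = 2.326 × 2.743% = 6.380%; on $10,000,000 that is $638,000.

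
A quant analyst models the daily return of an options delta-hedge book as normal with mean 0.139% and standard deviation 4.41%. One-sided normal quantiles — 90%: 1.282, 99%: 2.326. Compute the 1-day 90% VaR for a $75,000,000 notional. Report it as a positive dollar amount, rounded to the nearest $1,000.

$4,136,000

VaR = −μ + z·σ = −(0.139%) + 1.282 × 4.41% = 5.515%.
On $75,000,000: 0.05515 × $75,000,000 = $4,136,250.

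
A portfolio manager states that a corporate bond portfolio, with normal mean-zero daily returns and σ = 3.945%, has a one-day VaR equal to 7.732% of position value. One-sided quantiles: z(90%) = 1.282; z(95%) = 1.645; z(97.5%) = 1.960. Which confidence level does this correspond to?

97.5%

Implied z = VaR/σ = 7.732 / 3.945 = 1.960.
This matches z(97.5%) = 1.960.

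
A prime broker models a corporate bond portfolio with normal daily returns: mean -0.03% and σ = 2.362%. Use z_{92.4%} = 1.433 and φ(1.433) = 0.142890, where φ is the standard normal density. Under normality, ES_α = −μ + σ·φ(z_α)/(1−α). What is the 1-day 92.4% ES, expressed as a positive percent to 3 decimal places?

Tail multiplier: φ(z)/(1−α) = 0.142890 / 0.076 = 1.880.
ES = −(-0.03%) + 2.362% × 1.880 = 4.471%.

4.471%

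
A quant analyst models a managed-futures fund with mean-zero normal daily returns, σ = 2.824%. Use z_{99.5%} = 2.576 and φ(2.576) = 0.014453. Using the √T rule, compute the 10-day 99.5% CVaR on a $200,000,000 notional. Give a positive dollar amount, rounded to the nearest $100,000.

σ_{10d} = 2.824% × √10 = 8.930%.
ES multiplier = φ(z)/(1−α) = 0.014453/0.005 = 2.891.
ES = 8.930% × 2.891 = 25.817%; on $200,000,000: $51,634,000.

$51,600,000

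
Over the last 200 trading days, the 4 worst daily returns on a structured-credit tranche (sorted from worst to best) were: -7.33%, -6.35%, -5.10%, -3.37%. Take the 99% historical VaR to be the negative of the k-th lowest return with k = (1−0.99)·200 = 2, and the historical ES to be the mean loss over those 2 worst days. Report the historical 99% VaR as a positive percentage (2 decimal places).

6.35%

k = 2; the 2nd lowest return is -6.35%, so VaR = 6.35%.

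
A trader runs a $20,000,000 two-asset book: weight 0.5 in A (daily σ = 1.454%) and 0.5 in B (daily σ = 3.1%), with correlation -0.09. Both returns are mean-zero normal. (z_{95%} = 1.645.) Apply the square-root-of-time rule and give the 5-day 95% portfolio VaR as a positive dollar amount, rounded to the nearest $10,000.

σ_p = √(0.5²·1.454² + 0.5²·3.1² + 2·-0.09·0.5·0.5·1.454·3.1) = 1.652%.
σ_{5d} = 1.652% × √5 = 3.694%.
VaR = 1.645 × 3.694% = 6.077%; on $20,000,000 that is $1,215,400.

$1,220,000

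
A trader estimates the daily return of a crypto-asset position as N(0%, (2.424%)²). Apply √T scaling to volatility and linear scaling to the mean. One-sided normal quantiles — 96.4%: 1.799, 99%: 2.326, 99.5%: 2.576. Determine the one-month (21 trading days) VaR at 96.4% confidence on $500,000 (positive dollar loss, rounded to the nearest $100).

$99,900

σ_{21d} = 2.424% × √21 = 11.108%.
VaR = 1.799 × 11.108% = 19.983%.
On $500,000: 0.19983 × $500,000 = $99,915.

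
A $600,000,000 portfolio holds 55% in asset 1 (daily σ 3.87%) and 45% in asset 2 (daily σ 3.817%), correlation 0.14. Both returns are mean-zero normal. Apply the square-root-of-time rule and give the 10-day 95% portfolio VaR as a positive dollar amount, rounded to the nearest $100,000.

$91,000,000

σ_p = √(0.55²·3.87² + 0.45²·3.817² + 2·0.14·0.55·0.45·3.87·3.817) = 2.916%.
σ_{10d} = 2.916% × √10 = 9.221%.
z(95%) = 1.645.
VaR = 1.645 × 9.221% = 15.169%; on $600,000,000 that is $91,014,000.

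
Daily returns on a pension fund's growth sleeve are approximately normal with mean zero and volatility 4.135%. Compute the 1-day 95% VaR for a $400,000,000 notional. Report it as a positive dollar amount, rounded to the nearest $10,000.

$27,210,000

At 95% one-sided, z = 1.645.
VaR = z·σ = 1.645 × 4.135% = 6.802%.
On $400,000,000: 0.06802 × $400,000,000 = $27,208,000.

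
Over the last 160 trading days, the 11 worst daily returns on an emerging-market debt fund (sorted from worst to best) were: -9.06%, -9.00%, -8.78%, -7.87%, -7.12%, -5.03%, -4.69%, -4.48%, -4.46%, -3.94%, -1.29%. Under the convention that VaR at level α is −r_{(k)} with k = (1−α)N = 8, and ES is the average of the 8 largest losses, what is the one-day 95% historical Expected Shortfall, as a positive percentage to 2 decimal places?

7.00%

The 8 worst returns sum to -56.03%.
ES = −(-56.03%) / 8 = 7.00375% ≈ 7.00%.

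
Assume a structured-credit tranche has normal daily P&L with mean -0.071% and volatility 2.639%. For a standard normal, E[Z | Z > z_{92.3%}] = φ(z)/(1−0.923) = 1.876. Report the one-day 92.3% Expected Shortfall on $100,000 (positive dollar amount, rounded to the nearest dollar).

$5,022

ES = −(-0.071%) + 2.639% × 1.876 = 5.022%.
On $100,000: 0.05022 × $100,000 = $5,022.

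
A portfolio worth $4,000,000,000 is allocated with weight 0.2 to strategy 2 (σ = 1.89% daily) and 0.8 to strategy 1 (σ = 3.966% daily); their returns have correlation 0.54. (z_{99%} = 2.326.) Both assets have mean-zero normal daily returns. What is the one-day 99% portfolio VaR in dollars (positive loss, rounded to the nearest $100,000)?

$315,600,000

σ_p² = 0.2²·1.89² + 0.8²·3.966² + 2·0.54·0.2·0.8·1.89·3.966 = 11.5048 (%²).
σ_p = √11.5048 = 3.392%.
VaR = 2.326 × 3.392% = 7.890%; on $4,000,000,000 that is $315,600,000.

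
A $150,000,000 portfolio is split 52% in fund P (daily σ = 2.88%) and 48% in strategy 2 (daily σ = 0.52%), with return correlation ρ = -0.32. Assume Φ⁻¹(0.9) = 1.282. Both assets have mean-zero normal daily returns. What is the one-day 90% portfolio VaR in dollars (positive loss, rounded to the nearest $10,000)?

$2,760,000

σ_p² = 0.52²·2.88² + 0.48²·0.52² + 2·-0.32·0.52·0.48·2.88·0.52 = 2.0659 (%²).
σ_p = √2.0659 = 1.437%.
VaR = 1.282 × 1.437% = 1.842%; on $150,000,000 that is $2,763,000.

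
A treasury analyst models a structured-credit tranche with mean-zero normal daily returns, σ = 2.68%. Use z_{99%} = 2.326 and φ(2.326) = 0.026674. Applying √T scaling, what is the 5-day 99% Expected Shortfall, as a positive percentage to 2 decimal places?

σ_{5d} = 2.68% × √5 = 5.993%.
ES multiplier = φ(z)/(1−α) = 0.026674/0.01 = 2.667.
ES = 5.993% × 2.667 = 15.983%.

15.98%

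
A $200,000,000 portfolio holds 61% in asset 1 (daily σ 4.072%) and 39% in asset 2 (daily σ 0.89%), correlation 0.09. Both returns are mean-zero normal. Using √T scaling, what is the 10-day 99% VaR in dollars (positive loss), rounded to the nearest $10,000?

$37,350,000

σ_p = √(0.61²·4.072² + 0.39²·0.89² + 2·0.09·0.61·0.39·4.072·0.89) = 2.539%.
σ_{10d} = 2.539% × √10 = 8.029%.
z(99%) = 2.326.
VaR = 2.326 × 8.029% = 18.675%; on $200,000,000 that is $37,350,000.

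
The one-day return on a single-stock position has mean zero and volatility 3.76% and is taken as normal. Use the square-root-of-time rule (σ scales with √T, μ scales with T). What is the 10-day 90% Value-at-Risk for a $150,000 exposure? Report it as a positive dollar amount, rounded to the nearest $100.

At 90%, z = 1.282.
σ_{10d} = 3.76% × √10 = 11.890%.
VaR = 1.282 × 11.890% = 15.243%.
On $150,000: 0.15243 × $150,000 = $22,864.

$22,900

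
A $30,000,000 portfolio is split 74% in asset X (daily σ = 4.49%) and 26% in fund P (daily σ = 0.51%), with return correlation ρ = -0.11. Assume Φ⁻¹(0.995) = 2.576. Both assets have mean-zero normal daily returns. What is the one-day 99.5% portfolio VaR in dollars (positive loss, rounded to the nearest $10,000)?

σ_p² = 0.74²·4.49² + 0.26²·0.51² + 2·-0.11·0.74·0.26·4.49·0.51 = 10.9603 (%²).
σ_p = √10.9603 = 3.311%.
VaR = 2.576 × 3.311% = 8.529%; on $30,000,000 that is $2,558,700.

$2,560,000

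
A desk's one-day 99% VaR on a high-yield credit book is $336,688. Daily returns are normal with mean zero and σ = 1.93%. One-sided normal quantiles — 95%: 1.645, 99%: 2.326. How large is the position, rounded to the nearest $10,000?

VaR as a fraction of value: z·σ = 2.326 × 1.93% = 4.48918%.
Position = $336,688 / 0.0448918 = $7,499,989.

$7,500,000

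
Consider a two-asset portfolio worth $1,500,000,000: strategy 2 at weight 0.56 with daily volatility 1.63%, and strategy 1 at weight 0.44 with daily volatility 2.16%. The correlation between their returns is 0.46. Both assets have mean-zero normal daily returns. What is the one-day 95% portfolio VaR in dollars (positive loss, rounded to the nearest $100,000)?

σ_p² = 0.56²·1.63² + 0.44²·2.16² + 2·0.46·0.56·0.44·1.63·2.16 = 2.5346 (%²).
σ_p = √2.5346 = 1.592%.
At 95%, z = 1.645.
VaR = 1.645 × 1.592% = 2.619%; on $1,500,000,000 that is $39,285,000.

$39,300,000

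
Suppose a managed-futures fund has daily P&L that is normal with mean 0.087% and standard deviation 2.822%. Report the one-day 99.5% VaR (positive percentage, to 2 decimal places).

At 99.5% one-sided, z = 2.576.
VaR = −μ + z·σ = −(0.087%) + 2.576 × 2.822% = 7.182%.

7.18%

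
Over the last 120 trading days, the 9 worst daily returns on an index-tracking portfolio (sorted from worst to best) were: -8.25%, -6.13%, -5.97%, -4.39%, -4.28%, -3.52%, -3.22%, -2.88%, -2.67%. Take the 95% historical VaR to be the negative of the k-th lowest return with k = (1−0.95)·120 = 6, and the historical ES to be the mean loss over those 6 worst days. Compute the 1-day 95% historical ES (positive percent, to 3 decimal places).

5.423%

The 6 worst returns sum to -32.54%.
ES = −(-32.54%) / 6 = 5.4233…% ≈ 5.423%.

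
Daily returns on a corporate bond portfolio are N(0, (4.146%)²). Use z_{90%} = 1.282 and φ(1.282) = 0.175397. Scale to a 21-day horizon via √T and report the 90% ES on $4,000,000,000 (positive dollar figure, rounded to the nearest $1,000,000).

σ_{21d} = 4.146% × √21 = 18.999%.
ES multiplier = φ(z)/(1−α) = 0.175397/0.1 = 1.754.
ES = 18.999% × 1.754 = 33.324%; on $4,000,000,000: $1,332,960,000.

$1,333,000,000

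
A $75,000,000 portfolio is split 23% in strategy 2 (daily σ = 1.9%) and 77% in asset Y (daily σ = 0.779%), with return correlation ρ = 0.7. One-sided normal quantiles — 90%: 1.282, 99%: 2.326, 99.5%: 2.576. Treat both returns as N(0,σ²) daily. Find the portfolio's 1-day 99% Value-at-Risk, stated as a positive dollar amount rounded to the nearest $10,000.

$1,670,000

σ_p² = 0.23²·1.9² + 0.77²·0.779² + 2·0.7·0.23·0.77·1.9·0.779 = 0.9177 (%²).
σ_p = √0.9177 = 0.958%.
VaR = 2.326 × 0.958% = 2.228%; on $75,000,000 that is $1,671,000.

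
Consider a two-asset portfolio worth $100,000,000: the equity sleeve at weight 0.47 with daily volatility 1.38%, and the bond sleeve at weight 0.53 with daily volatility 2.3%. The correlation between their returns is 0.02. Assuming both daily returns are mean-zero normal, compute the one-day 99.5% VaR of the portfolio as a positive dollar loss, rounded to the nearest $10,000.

σ_p² = 0.47²·1.38² + 0.53²·2.3² + 2·0.02·0.47·0.53·1.38·2.3 = 1.9383 (%²).
σ_p = √1.9383 = 1.392%.
At 99.5%, z = 2.576.
VaR = 2.576 × 1.392% = 3.586%; on $100,000,000 that is $3,586,000.

$3,590,000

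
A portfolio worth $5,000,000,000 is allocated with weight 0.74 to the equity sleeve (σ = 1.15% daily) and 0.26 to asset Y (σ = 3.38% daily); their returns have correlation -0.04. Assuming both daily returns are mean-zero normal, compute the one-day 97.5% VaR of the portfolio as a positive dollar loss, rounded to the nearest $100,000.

$117,500,000

σ_p² = 0.74²·1.15² + 0.26²·3.38² + 2·-0.04·0.74·0.26·1.15·3.38 = 1.4367 (%²).
σ_p = √1.4367 = 1.199%.
At 97.5%, z = 1.960.
VaR = 1.960 × 1.199% = 2.350%; on $5,000,000,000 that is $117,500,000.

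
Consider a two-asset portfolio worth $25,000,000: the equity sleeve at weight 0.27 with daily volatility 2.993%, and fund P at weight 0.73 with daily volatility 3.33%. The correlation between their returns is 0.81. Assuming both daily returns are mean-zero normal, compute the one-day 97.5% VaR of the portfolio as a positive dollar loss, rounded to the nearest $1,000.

σ_p² = 0.27²·2.993² + 0.73²·3.33² + 2·0.81·0.27·0.73·2.993·3.33 = 9.7447 (%²).
σ_p = √9.7447 = 3.122%.
At 97.5%, z = 1.960.
VaR = 1.960 × 3.122% = 6.119%; on $25,000,000 that is $1,529,750.

$1,530,000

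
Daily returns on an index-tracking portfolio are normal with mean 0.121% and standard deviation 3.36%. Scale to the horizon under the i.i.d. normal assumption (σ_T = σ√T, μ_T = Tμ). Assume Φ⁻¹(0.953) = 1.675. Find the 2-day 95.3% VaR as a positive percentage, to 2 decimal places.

7.72%

σ_{2d} = 3.36% × √2 = 4.752%; μ_{2d} = 2 × 0.121% = 0.242%.
VaR = −(0.242%) + 1.675 × 4.752% = 7.718%.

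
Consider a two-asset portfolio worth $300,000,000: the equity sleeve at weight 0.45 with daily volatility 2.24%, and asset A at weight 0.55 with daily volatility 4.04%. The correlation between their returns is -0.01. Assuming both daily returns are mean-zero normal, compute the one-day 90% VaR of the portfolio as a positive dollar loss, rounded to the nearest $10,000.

σ_p² = 0.45²·2.24² + 0.55²·4.04² + 2·-0.01·0.45·0.55·2.24·4.04 = 5.9086 (%²).
σ_p = √5.9086 = 2.431%.
At 90%, z = 1.282.
VaR = 1.282 × 2.431% = 3.117%; on $300,000,000 that is $9,351,000.

$9,350,000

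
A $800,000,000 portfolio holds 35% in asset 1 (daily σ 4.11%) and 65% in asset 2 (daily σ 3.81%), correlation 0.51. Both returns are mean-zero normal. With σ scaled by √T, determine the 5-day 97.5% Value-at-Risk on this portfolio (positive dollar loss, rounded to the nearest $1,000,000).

σ_p = √(0.35²·4.11² + 0.65²·3.81² + 2·0.51·0.35·0.65·4.11·3.81) = 3.440%.
σ_{5d} = 3.440% × √5 = 7.692%.
z(97.5%) = 1.960.
VaR = 1.960 × 7.692% = 15.076%; on $800,000,000 that is $120,608,000.

$121,000,000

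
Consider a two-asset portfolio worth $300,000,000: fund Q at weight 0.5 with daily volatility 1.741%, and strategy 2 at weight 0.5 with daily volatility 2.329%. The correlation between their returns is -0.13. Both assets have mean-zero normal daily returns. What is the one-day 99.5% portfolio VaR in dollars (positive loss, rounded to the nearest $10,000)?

$10,510,000

σ_p² = 0.5²·1.741² + 0.5²·2.329² + 2·-0.13·0.5·0.5·1.741·2.329 = 1.8503 (%²).
σ_p = √1.8503 = 1.360%.
At 99.5%, z = 2.576.
VaR = 2.576 × 1.360% = 3.503%; on $300,000,000 that is $10,509,000.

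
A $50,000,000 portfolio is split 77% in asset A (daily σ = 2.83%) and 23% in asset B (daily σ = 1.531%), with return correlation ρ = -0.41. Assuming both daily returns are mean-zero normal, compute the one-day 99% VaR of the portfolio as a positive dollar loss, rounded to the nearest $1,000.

$2,396,000

σ_p² = 0.77²·2.83² + 0.23²·1.531² + 2·-0.41·0.77·0.23·2.83·1.531 = 4.2433 (%²).
σ_p = √4.2433 = 2.060%.
At 99%, z = 2.326.
VaR = 2.326 × 2.060% = 4.792%; on $50,000,000 that is $2,396,000.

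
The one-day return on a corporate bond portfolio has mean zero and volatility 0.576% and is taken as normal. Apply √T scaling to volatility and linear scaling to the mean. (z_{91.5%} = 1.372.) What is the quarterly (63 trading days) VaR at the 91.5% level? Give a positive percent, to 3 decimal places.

σ_{63d} = 0.576% × √63 = 4.572%.
VaR = 1.372 × 4.572% = 6.273%.

6.273%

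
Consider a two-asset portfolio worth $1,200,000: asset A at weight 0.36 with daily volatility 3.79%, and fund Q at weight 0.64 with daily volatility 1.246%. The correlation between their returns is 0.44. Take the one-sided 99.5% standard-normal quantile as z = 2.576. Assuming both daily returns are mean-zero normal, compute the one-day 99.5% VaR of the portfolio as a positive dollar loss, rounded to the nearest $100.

$57,500

σ_p² = 0.36²·3.79² + 0.64²·1.246² + 2·0.44·0.36·0.64·3.79·1.246 = 3.4550 (%²).
σ_p = √3.4550 = 1.859%.
VaR = 2.576 × 1.859% = 4.789%; on $1,200,000 that is $57,468.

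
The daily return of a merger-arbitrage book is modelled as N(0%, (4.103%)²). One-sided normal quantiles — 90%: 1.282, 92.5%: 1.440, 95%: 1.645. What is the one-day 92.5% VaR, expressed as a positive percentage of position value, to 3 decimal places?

5.908%

VaR = z·σ = 1.440 × 4.103% = 5.908%.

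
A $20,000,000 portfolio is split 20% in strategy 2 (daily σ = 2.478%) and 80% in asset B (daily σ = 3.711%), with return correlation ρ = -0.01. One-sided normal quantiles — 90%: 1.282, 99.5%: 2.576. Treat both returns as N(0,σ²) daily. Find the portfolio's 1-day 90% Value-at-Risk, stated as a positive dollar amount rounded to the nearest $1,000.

σ_p² = 0.2²·2.478² + 0.8²·3.711² + 2·-0.01·0.2·0.8·2.478·3.711 = 9.0300 (%²).
σ_p = √9.0300 = 3.005%.
VaR = 1.282 × 3.005% = 3.852%; on $20,000,000 that is $770,400.

$770,000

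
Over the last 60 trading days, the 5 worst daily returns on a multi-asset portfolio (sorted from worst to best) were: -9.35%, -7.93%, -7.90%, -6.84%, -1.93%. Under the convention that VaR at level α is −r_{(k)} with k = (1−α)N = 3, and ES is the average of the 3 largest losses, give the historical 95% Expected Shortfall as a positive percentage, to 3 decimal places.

The 3 worst returns sum to -25.18%.
ES = −(-25.18%) / 3 = 8.3933…% ≈ 8.393%.

8.393%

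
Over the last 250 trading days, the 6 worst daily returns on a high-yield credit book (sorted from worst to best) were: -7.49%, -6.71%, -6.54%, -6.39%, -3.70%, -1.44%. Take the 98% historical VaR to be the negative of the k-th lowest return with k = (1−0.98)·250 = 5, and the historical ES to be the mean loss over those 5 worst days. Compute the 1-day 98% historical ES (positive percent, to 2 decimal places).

6.17%

The 5 worst returns sum to -30.83%.
ES = −(-30.83%) / 5 = 6.166% ≈ 6.17%.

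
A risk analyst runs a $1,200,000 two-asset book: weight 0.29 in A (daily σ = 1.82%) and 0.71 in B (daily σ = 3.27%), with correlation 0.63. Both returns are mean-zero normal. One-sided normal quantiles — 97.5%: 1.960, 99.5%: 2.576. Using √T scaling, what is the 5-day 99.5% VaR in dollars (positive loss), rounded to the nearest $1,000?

$186,000

σ_p = √(0.29²·1.82² + 0.71²·3.27² + 2·0.63·0.29·0.71·1.82·3.27) = 2.686%.
σ_{5d} = 2.686% × √5 = 6.006%.
VaR = 2.576 × 6.006% = 15.471%; on $1,200,000 that is $185,652.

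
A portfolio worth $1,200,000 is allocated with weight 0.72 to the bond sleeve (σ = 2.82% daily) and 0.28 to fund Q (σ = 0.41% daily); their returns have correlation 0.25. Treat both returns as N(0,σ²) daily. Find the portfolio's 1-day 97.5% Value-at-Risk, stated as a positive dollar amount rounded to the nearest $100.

σ_p² = 0.72²·2.82² + 0.28²·0.41² + 2·0.25·0.72·0.28·2.82·0.41 = 4.2522 (%²).
σ_p = √4.2522 = 2.062%.
At 97.5%, z = 1.960.
VaR = 1.960 × 2.062% = 4.042%; on $1,200,000 that is $48,504.

$48,500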